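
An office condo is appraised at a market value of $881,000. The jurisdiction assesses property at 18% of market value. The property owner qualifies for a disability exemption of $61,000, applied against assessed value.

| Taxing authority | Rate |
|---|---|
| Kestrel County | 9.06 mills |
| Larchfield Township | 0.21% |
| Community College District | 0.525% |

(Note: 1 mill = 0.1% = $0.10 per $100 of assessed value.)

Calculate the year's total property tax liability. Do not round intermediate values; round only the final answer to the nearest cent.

Assessed value = $881,000 × 0.18 = $158,580
Taxable value = $158,580 − $61,000 = $97,580
Kestrel County: $97,580 × 0.00906 = $884.0748
Larchfield Township: $97,580 × 0.0021 = $204.918
Community College District: $97,580 × 0.00525 = $512.295
Total = $1,601.2878

$1,601.29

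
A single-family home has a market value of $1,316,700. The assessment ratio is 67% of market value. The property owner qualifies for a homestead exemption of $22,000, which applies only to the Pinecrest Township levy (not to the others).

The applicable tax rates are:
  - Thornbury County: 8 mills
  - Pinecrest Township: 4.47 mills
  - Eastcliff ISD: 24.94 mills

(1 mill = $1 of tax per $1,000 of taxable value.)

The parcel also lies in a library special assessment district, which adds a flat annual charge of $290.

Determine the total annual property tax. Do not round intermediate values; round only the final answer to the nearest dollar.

$33,194

Assessed value = $1,316,700 × 0.67 = $882,189
Thornbury County: $882,189 × 0.008 = $7,057.512
Pinecrest Township: ($882,189 − $22,000) × 0.00447 = $860,189 × 0.00447 = $3,845.04483
Eastcliff ISD: $882,189 × 0.02494 = $22,001.79366
Levies subtotal = $32,904.35049
Total = $32,904.35049 + $290 = $33,194.35049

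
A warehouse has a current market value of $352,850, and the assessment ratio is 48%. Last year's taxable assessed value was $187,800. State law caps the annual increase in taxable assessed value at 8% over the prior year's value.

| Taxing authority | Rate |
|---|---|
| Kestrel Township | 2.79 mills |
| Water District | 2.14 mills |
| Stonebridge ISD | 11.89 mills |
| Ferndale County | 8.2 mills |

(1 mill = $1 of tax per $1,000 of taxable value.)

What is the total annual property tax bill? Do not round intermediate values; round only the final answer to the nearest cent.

$4,237.59

Uncapped assessed value = $352,850 × 0.48 = $169,368
Cap limit = $187,800 × 1.08 = $202,824
Taxable assessed value = min($169,368, $202,824) = $169,368 (cap does not bind)
Kestrel Township: $169,368 × 0.00279 = $472.53672
Water District: $169,368 × 0.00214 = $362.44752
Stonebridge ISD: $169,368 × 0.01189 = $2,013.78552
Ferndale County: $169,368 × 0.0082 = $1,388.8176
Total = $4,237.58736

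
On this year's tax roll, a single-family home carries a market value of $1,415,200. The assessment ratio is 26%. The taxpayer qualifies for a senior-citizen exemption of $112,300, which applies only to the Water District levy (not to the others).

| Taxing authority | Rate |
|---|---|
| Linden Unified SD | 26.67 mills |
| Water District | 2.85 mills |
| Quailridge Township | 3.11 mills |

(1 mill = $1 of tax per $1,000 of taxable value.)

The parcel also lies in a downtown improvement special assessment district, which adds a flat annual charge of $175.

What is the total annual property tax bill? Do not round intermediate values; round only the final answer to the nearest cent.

$11,861.22

Assessed value = $1,415,200 × 0.26 = $367,952
Linden Unified SD: $367,952 × 0.02667 = $9,813.27984
Water District: ($367,952 − $112,300) × 0.00285 = $255,652 × 0.00285 = $728.6082
Quailridge Township: $367,952 × 0.00311 = $1,144.33072
Levies subtotal = $11,686.21876
Total = $11,686.21876 + $175 = $11,861.21876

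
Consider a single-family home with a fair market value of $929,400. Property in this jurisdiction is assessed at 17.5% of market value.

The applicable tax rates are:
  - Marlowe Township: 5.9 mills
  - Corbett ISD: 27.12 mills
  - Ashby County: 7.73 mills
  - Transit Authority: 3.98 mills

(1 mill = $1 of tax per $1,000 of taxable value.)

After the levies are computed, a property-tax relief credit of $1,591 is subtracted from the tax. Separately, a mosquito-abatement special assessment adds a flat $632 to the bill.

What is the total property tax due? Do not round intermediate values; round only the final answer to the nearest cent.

$6,316.11

Assessed value = $929,400 × 0.175 = $162,645
Marlowe Township: $162,645 × 0.0059 = $959.6055
Corbett ISD: $162,645 × 0.02712 = $4,410.9324
Ashby County: $162,645 × 0.00773 = $1,257.24585
Transit Authority: $162,645 × 0.00398 = $647.3271
Levies subtotal = $7,275.11085
After credit = $7,275.11085 − $1,591 = $5,684.11085
Total = $5,684.11085 + $632 = $6,316.11085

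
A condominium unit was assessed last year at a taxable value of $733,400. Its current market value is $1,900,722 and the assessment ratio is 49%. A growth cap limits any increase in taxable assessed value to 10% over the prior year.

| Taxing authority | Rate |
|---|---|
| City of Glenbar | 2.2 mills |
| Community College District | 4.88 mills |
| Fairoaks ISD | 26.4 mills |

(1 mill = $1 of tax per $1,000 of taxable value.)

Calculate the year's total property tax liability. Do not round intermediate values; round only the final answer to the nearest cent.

Uncapped assessed value = $1,900,722 × 0.49 = $931,353.78
Cap limit = $733,400 × 1.1 = $806,740
Taxable assessed value = min($931,353.78, $806,740) = $806,740 (cap binds)
City of Glenbar: $806,740 × 0.0022 = $1,774.828
Community College District: $806,740 × 0.00488 = $3,936.8912
Fairoaks ISD: $806,740 × 0.0264 = $21,297.936
Total = $27,009.6552

$27,009.66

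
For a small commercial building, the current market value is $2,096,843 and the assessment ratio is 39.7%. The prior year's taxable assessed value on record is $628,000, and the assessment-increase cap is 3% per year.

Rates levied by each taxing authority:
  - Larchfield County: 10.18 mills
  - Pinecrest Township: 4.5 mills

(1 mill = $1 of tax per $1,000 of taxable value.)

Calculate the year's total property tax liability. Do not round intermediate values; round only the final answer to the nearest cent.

$9,495.61

Uncapped assessed value = $2,096,843 × 0.397 = $832,446.671
Cap limit = $628,000 × 1.03 = $646,840
Taxable assessed value = min($832,446.671, $646,840) = $646,840 (cap binds)
Larchfield County: $646,840 × 0.01018 = $6,584.8312
Pinecrest Township: $646,840 × 0.0045 = $2,910.78
Total = $9,495.6112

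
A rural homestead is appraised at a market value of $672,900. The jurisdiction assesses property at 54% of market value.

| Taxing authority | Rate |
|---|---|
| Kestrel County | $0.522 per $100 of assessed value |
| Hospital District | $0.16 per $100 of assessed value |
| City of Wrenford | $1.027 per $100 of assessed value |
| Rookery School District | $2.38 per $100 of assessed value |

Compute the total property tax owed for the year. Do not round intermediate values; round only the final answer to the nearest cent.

$14,858.04

Assessed value = $672,900 × 0.54 = $363,366
Kestrel County: $363,366 × 0.00522 = $1,896.77052
Hospital District: $363,366 × 0.0016 = $581.3856
City of Wrenford: $363,366 × 0.01027 = $3,731.76882
Rookery School District: $363,366 × 0.0238 = $8,648.1108
Total = $1,896.77052 + $581.3856 + $3,731.76882 + $8,648.1108 = $14,858.03574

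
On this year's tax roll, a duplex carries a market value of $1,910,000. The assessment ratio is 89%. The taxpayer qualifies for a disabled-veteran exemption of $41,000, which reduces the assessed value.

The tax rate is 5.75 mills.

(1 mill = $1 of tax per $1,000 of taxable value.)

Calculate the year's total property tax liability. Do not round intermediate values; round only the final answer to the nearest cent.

$9,538.68

Assessed value = $1,910,000 × 0.89 = $1,699,900
Taxable value = $1,699,900 − $41,000 = $1,658,900
Tax = $1,658,900 × 0.00575 = $9,538.675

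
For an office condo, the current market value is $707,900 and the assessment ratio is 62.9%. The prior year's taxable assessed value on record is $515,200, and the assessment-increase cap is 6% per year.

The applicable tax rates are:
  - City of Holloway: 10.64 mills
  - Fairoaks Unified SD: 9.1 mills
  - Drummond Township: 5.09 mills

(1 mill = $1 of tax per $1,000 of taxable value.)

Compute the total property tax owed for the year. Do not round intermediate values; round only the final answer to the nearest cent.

$11,056.03

Uncapped assessed value = $707,900 × 0.629 = $445,269.1
Cap limit = $515,200 × 1.06 = $546,112
Taxable assessed value = min($445,269.1, $546,112) = $445,269.1 (cap does not bind)
City of Holloway: $445,269.1 × 0.01064 = $4,737.663224
Fairoaks Unified SD: $445,269.1 × 0.0091 = $4,051.94881
Drummond Township: $445,269.1 × 0.00509 = $2,266.419719
Total = $11,056.031753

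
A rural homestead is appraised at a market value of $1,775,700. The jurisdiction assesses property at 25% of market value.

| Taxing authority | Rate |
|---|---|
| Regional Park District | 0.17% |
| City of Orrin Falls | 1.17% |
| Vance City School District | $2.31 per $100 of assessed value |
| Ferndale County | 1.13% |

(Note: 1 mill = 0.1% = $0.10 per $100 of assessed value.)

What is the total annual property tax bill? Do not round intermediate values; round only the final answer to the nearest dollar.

$21,220

Assessed value = $1,775,700 × 0.25 = $443,925
Regional Park District: $443,925 × 0.0017 = $754.6725
City of Orrin Falls: $443,925 × 0.0117 = $5,193.9225
Vance City School District: $443,925 × 0.0231 = $10,254.6675
Ferndale County: $443,925 × 0.0113 = $5,016.3525
Total = $21,219.615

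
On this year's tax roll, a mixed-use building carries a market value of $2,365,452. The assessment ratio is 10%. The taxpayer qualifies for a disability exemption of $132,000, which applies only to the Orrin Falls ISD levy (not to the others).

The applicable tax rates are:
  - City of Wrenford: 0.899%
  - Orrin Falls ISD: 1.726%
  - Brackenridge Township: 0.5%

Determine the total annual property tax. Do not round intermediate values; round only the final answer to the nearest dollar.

$5,114

Assessed value = $2,365,452 × 0.1 = $236,545.2
City of Wrenford: $236,545.2 × 0.00899 = $2,126.541348
Orrin Falls ISD: ($236,545.2 − $132,000) × 0.01726 = $104,545.2 × 0.01726 = $1,804.450152
Brackenridge Township: $236,545.2 × 0.005 = $1,182.726
Total = $5,113.7175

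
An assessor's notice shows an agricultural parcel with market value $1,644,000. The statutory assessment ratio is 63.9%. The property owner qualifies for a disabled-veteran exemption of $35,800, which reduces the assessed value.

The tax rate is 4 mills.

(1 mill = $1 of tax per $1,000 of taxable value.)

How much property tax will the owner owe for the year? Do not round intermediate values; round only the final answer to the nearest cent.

$4,058.86

Assessed value = $1,644,000 × 0.639 = $1,050,516
Taxable value = $1,050,516 − $35,800 = $1,014,716
Tax = $1,014,716 × 0.004 = $4,058.864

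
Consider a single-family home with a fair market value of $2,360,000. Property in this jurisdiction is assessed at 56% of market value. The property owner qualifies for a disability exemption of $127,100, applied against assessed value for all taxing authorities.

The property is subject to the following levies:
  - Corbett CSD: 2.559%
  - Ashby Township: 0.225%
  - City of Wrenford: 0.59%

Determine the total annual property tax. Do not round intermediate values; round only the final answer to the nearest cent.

Assessed value = $2,360,000 × 0.56 = $1,321,600
Taxable value = $1,321,600 − $127,100 = $1,194,500
Corbett CSD: $1,194,500 × 0.02559 = $30,567.255
Ashby Township: $1,194,500 × 0.00225 = $2,687.625
City of Wrenford: $1,194,500 × 0.0059 = $7,047.55
Total = $30,567.255 + $2,687.625 + $7,047.55 = $40,302.43

$40,302.43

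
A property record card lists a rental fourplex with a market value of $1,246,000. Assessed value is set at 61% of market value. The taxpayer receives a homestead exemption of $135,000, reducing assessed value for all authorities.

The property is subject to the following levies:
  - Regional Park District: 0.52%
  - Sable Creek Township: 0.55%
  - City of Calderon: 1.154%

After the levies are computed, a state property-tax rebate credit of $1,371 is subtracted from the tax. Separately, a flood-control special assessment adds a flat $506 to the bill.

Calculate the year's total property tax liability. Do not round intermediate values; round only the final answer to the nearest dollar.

Assessed value = $1,246,000 × 0.61 = $760,060
Taxable value = $760,060 − $135,000 = $625,060
Regional Park District: $625,060 × 0.0052 = $3,250.312
Sable Creek Township: $625,060 × 0.0055 = $3,437.83
City of Calderon: $625,060 × 0.01154 = $7,213.1924
Levies subtotal = $13,901.3344
After credit = $13,901.3344 − $1,371 = $12,530.3344
Total = $12,530.3344 + $506 = $13,036.3344

$13,036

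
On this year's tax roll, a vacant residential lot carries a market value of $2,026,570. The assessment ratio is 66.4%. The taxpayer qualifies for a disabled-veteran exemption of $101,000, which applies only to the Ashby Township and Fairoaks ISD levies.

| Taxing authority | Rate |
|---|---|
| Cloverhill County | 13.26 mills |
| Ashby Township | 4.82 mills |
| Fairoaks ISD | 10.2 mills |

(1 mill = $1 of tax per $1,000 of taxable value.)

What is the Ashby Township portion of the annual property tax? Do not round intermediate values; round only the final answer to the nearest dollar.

Assessed value = $2,026,570 × 0.664 = $1,345,642.48
Ashby Township taxable value = $1,345,642.48 − $101,000 = $1,244,642.48
Ashby Township levy = $1,244,642.48 × 0.00482 = $5,999.1767536

$5,999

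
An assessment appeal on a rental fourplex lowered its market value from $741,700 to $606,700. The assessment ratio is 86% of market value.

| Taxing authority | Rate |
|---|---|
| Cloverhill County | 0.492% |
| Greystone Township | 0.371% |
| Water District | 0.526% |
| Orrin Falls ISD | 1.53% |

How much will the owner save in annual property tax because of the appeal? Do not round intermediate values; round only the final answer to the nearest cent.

$3,388.96

Old assessed value = $741,700 × 0.86 = $637,862
New assessed value = $606,700 × 0.86 = $521,762
Combined rate = 0.00492 + 0.00371 + 0.00526 + 0.0153 = 0.02919
Old tax = $637,862 × 0.02919 = $18,619.19178
New tax = $521,762 × 0.02919 = $15,230.23278
Reduction = $18,619.19178 − $15,230.23278 = $3,388.959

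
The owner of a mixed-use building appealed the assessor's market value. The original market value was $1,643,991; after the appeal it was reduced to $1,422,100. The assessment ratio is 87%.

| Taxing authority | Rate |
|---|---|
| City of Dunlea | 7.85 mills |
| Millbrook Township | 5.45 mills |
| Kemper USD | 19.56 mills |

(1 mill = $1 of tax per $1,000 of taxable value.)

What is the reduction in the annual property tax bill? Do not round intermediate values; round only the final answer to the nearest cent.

Old assessed value = $1,643,991 × 0.87 = $1,430,272.17
New assessed value = $1,422,100 × 0.87 = $1,237,227
Combined rate = 0.00785 + 0.00545 + 0.01956 = 0.03286
Old tax = $1,430,272.17 × 0.03286 = $46,998.7435062
New tax = $1,237,227 × 0.03286 = $40,655.27922
Reduction = $46,998.7435062 − $40,655.27922 = $6,343.4642862

$6,343.46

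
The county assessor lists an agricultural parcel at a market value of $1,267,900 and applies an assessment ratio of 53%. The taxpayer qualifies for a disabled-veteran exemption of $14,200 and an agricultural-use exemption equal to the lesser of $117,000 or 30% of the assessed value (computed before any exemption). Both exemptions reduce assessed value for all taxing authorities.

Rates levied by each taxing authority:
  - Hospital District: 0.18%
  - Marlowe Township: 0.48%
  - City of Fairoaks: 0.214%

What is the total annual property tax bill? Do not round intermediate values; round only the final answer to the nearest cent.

Assessed value = $1,267,900 × 0.53 = $671,987
Agricultural-use exemption = min($117,000, 30% × $671,987) = min($117,000, $201,596.1) = $117,000 (dollar cap binds)
Taxable value = $671,987 − $14,200 − $117,000 = $540,787
Hospital District: $540,787 × 0.0018 = $973.4166
Marlowe Township: $540,787 × 0.0048 = $2,595.7776
City of Fairoaks: $540,787 × 0.00214 = $1,157.28418
Total = $4,726.47838

$4,726.48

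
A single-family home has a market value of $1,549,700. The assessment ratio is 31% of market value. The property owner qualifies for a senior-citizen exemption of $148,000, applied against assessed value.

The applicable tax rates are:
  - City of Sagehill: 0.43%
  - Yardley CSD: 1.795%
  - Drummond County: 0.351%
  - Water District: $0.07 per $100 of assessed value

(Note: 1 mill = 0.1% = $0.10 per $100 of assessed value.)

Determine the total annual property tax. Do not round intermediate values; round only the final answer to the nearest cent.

Assessed value = $1,549,700 × 0.31 = $480,407
Taxable value = $480,407 − $148,000 = $332,407
City of Sagehill: $332,407 × 0.0043 = $1,429.3501
Yardley CSD: $332,407 × 0.01795 = $5,966.70565
Drummond County: $332,407 × 0.00351 = $1,166.74857
Water District: $332,407 × 0.0007 = $232.6849
Total = $8,795.48922

$8,795.49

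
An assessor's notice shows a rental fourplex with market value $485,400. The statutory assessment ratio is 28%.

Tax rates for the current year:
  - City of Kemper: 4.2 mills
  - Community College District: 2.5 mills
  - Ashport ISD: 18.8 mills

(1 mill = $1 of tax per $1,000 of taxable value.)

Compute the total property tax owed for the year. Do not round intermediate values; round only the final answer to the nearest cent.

$3,465.76

Assessed value = $485,400 × 0.28 = $135,912
City of Kemper: $135,912 × 0.0042 = $570.8304
Community College District: $135,912 × 0.0025 = $339.78
Ashport ISD: $135,912 × 0.0188 = $2,555.1456
Total = $570.8304 + $339.78 + $2,555.1456 = $3,465.756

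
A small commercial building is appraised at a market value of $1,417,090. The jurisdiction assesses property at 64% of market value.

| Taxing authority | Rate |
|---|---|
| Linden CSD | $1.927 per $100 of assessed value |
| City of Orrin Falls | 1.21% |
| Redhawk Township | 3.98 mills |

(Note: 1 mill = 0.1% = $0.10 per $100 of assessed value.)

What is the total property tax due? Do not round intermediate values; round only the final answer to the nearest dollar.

$32,060

Assessed value = $1,417,090 × 0.64 = $906,937.6
Linden CSD: $906,937.6 × 0.01927 = $17,476.687552
City of Orrin Falls: $906,937.6 × 0.0121 = $10,973.94496
Redhawk Township: $906,937.6 × 0.00398 = $3,609.611648
Total = $32,060.24416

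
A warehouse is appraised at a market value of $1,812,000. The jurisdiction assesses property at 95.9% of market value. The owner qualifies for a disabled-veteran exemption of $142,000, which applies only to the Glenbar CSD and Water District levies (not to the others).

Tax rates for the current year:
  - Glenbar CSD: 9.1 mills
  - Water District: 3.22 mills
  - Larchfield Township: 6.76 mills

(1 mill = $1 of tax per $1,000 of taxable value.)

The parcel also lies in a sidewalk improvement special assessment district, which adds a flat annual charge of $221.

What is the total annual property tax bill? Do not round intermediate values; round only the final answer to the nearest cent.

$31,627.03

Assessed value = $1,812,000 × 0.959 = $1,737,708
Glenbar CSD: ($1,737,708 − $142,000) × 0.0091 = $1,595,708 × 0.0091 = $14,520.9428
Water District: ($1,737,708 − $142,000) × 0.00322 = $1,595,708 × 0.00322 = $5,138.17976
Larchfield Township: $1,737,708 × 0.00676 = $11,746.90608
Levies subtotal = $31,406.02864
Total = $31,406.02864 + $221 = $31,627.02864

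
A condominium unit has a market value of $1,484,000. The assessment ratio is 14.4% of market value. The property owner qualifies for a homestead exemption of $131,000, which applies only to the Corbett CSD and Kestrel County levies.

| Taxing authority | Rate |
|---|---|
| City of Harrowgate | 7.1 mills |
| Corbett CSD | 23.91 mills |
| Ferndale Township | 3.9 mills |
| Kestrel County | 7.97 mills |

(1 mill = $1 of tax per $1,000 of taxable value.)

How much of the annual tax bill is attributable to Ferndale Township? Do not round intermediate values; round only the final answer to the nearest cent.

Assessed value = $1,484,000 × 0.144 = $213,696
Ferndale Township taxable value = $213,696 (exemption does not apply)
Ferndale Township levy = $213,696 × 0.0039 = $833.4144

$833.41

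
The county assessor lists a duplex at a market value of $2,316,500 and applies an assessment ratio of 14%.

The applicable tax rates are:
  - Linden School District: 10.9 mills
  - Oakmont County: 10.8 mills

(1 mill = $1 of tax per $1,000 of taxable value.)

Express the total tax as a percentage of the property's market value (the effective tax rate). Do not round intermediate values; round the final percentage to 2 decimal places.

Assessed value = $2,316,500 × 0.14 = $324,310
Linden School District: $324,310 × 0.0109 = $3,534.979
Oakmont County: $324,310 × 0.0108 = $3,502.548
Total tax = $7,037.527
Effective rate = $7,037.527 ÷ $2,316,500 = 0.30% of market value

0.30%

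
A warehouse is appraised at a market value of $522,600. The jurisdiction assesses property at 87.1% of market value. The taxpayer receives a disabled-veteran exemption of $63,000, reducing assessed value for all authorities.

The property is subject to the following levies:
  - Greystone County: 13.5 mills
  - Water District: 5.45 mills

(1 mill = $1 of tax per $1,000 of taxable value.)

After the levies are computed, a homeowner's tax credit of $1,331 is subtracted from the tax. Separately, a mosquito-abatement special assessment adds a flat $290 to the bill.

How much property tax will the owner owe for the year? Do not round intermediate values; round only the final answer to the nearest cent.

Assessed value = $522,600 × 0.871 = $455,184.6
Taxable value = $455,184.6 − $63,000 = $392,184.6
Greystone County: $392,184.6 × 0.0135 = $5,294.4921
Water District: $392,184.6 × 0.00545 = $2,137.40607
Levies subtotal = $7,431.89817
After credit = $7,431.89817 − $1,331 = $6,100.89817
Total = $6,100.89817 + $290 = $6,390.89817

$6,390.90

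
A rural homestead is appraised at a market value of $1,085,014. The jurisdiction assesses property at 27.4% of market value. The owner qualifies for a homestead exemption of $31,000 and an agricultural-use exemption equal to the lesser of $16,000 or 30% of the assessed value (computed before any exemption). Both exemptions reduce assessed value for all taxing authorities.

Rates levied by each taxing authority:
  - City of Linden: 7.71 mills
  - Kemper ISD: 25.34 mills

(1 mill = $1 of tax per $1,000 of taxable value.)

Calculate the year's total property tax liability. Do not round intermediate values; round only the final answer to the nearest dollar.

Assessed value = $1,085,014 × 0.274 = $297,293.836
Agricultural-use exemption = min($16,000, 30% × $297,293.836) = min($16,000, $89,188.1508) = $16,000 (dollar cap binds)
Taxable value = $297,293.836 − $31,000 − $16,000 = $250,293.836
City of Linden: $250,293.836 × 0.00771 = $1,929.76547556
Kemper ISD: $250,293.836 × 0.02534 = $6,342.44580424
Total = $8,272.2112798

$8,272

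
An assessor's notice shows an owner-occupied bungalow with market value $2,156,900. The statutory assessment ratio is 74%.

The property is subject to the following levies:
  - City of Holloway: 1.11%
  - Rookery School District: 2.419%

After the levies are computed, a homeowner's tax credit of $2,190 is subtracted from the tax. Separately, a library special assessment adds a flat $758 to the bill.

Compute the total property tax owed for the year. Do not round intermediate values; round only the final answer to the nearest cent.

Assessed value = $2,156,900 × 0.74 = $1,596,106
City of Holloway: $1,596,106 × 0.0111 = $17,716.7766
Rookery School District: $1,596,106 × 0.02419 = $38,609.80414
Levies subtotal = $56,326.58074
After credit = $56,326.58074 − $2,190 = $54,136.58074
Total = $54,136.58074 + $758 = $54,894.58074

$54,894.58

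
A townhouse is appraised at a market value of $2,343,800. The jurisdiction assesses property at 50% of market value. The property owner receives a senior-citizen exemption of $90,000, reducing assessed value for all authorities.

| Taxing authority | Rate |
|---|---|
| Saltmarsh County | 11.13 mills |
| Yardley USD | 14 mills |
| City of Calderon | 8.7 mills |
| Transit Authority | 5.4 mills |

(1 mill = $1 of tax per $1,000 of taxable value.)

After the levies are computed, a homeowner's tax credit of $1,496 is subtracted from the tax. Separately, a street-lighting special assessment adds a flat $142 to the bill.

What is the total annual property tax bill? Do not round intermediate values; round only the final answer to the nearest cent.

$41,088.94

Assessed value = $2,343,800 × 0.5 = $1,171,900
Taxable value = $1,171,900 − $90,000 = $1,081,900
Saltmarsh County: $1,081,900 × 0.01113 = $12,041.547
Yardley USD: $1,081,900 × 0.014 = $15,146.6
City of Calderon: $1,081,900 × 0.0087 = $9,412.53
Transit Authority: $1,081,900 × 0.0054 = $5,842.26
Levies subtotal = $42,442.937
After credit = $42,442.937 − $1,496 = $40,946.937
Total = $40,946.937 + $142 = $41,088.937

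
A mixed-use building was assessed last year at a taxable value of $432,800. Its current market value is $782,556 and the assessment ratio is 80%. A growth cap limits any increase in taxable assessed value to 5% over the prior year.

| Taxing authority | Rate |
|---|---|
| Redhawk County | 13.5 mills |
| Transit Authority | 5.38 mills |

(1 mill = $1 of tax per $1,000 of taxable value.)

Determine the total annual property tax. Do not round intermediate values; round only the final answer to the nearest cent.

Uncapped assessed value = $782,556 × 0.8 = $626,044.8
Cap limit = $432,800 × 1.05 = $454,440
Taxable assessed value = min($626,044.8, $454,440) = $454,440 (cap binds)
Redhawk County: $454,440 × 0.0135 = $6,134.94
Transit Authority: $454,440 × 0.00538 = $2,444.8872
Total = $8,579.8272

$8,579.83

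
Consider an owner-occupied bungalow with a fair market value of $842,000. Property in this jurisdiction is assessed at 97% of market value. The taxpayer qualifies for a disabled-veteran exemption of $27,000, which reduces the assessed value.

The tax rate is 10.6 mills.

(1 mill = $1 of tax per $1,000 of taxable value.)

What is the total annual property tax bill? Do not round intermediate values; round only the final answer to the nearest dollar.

$8,371

Assessed value = $842,000 × 0.97 = $816,740
Taxable value = $816,740 − $27,000 = $789,740
Tax = $789,740 × 0.0106 = $8,371.244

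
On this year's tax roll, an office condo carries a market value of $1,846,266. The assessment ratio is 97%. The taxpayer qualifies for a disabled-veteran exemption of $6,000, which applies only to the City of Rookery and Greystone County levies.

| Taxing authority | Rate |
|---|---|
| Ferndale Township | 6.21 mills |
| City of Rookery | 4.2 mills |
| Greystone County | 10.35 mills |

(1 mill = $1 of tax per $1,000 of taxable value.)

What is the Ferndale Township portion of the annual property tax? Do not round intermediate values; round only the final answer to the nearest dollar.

$11,121

Assessed value = $1,846,266 × 0.97 = $1,790,878.02
Ferndale Township taxable value = $1,790,878.02 (exemption does not apply)
Ferndale Township levy = $1,790,878.02 × 0.00621 = $11,121.3525042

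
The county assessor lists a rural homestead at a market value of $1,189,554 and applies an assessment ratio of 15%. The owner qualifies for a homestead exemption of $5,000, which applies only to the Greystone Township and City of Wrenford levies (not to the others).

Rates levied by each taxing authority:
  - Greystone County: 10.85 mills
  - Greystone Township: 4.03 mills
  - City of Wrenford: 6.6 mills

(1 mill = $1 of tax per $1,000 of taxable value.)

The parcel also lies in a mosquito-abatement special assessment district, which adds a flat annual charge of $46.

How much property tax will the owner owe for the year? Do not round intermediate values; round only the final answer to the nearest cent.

$3,825.59

Assessed value = $1,189,554 × 0.15 = $178,433.1
Greystone County: $178,433.1 × 0.01085 = $1,935.999135
Greystone Township: ($178,433.1 − $5,000) × 0.00403 = $173,433.1 × 0.00403 = $698.935393
City of Wrenford: ($178,433.1 − $5,000) × 0.0066 = $173,433.1 × 0.0066 = $1,144.65846
Levies subtotal = $3,779.592988
Total = $3,779.592988 + $46 = $3,825.592988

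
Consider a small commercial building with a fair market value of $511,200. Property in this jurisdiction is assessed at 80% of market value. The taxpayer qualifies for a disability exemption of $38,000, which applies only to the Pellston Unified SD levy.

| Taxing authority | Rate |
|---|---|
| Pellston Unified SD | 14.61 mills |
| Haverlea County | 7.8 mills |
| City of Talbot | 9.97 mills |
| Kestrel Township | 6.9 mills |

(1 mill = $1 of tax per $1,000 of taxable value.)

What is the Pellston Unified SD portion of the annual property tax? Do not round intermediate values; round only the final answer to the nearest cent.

$5,419.73

Assessed value = $511,200 × 0.8 = $408,960
Pellston Unified SD taxable value = $408,960 − $38,000 = $370,960
Pellston Unified SD levy = $370,960 × 0.01461 = $5,419.7256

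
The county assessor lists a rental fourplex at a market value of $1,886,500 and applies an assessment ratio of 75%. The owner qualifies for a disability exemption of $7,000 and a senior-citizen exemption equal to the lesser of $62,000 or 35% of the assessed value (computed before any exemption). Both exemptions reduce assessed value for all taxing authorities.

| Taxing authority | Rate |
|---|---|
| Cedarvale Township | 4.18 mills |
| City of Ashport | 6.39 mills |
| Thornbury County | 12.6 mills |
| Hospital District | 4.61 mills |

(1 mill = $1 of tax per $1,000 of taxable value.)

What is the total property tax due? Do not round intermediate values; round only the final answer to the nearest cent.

$37,388.41

Assessed value = $1,886,500 × 0.75 = $1,414,875
Senior-citizen exemption = min($62,000, 35% × $1,414,875) = min($62,000, $495,206.25) = $62,000 (dollar cap binds)
Taxable value = $1,414,875 − $7,000 − $62,000 = $1,345,875
Cedarvale Township: $1,345,875 × 0.00418 = $5,625.7575
City of Ashport: $1,345,875 × 0.00639 = $8,600.14125
Thornbury County: $1,345,875 × 0.0126 = $16,958.025
Hospital District: $1,345,875 × 0.00461 = $6,204.48375
Total = $37,388.4075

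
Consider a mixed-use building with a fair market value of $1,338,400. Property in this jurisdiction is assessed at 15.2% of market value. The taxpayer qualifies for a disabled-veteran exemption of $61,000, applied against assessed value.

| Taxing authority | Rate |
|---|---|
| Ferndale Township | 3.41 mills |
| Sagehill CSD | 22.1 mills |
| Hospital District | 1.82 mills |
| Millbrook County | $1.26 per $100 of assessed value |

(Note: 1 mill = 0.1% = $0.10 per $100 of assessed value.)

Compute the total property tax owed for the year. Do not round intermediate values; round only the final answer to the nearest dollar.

$5,688

Assessed value = $1,338,400 × 0.152 = $203,436.8
Taxable value = $203,436.8 − $61,000 = $142,436.8
Ferndale Township: $142,436.8 × 0.00341 = $485.709488
Sagehill CSD: $142,436.8 × 0.0221 = $3,147.85328
Hospital District: $142,436.8 × 0.00182 = $259.234976
Millbrook County: $142,436.8 × 0.0126 = $1,794.70368
Total = $5,687.501424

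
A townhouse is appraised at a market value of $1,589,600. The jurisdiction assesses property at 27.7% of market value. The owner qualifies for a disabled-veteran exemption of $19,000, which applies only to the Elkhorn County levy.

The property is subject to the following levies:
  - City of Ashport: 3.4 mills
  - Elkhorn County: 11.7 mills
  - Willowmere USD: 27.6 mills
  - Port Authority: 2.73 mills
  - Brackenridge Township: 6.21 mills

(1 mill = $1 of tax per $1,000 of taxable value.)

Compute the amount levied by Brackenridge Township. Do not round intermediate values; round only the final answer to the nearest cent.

Assessed value = $1,589,600 × 0.277 = $440,319.2
Brackenridge Township taxable value = $440,319.2 (exemption does not apply)
Brackenridge Township levy = $440,319.2 × 0.00621 = $2,734.382232

$2,734.38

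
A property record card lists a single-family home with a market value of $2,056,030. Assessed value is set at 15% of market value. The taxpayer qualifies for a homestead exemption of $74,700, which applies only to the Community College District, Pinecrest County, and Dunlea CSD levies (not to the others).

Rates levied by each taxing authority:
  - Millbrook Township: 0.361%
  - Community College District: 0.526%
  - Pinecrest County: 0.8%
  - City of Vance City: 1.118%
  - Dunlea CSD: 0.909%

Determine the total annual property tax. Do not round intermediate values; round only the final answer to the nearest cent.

Assessed value = $2,056,030 × 0.15 = $308,404.5
Millbrook Township: $308,404.5 × 0.00361 = $1,113.340245
Community College District: ($308,404.5 − $74,700) × 0.00526 = $233,704.5 × 0.00526 = $1,229.28567
Pinecrest County: ($308,404.5 − $74,700) × 0.008 = $233,704.5 × 0.008 = $1,869.636
City of Vance City: $308,404.5 × 0.01118 = $3,447.96231
Dunlea CSD: ($308,404.5 − $74,700) × 0.00909 = $233,704.5 × 0.00909 = $2,124.373905
Total = $9,784.59813

$9,784.60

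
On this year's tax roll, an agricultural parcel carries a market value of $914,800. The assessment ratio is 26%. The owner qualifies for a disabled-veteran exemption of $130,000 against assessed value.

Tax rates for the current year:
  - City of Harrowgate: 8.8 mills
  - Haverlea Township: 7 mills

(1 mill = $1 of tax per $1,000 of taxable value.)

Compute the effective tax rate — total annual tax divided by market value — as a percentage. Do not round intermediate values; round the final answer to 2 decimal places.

0.19%

Assessed value = $914,800 × 0.26 = $237,848
Taxable value = $237,848 − $130,000 = $107,848
City of Harrowgate: $107,848 × 0.0088 = $949.0624
Haverlea Township: $107,848 × 0.007 = $754.936
Total tax = $1,703.9984
Effective rate = $1,703.9984 ÷ $914,800 = 0.19% of market value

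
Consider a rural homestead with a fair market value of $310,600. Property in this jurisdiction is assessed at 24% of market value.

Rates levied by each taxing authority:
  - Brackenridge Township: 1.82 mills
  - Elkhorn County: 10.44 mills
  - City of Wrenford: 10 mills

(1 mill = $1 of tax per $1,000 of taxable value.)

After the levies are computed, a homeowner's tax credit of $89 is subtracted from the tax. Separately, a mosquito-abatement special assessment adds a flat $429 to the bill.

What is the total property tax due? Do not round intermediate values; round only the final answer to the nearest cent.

$1,999.35

Assessed value = $310,600 × 0.24 = $74,544
Brackenridge Township: $74,544 × 0.00182 = $135.67008
Elkhorn County: $74,544 × 0.01044 = $778.23936
City of Wrenford: $74,544 × 0.01 = $745.44
Levies subtotal = $1,659.34944
After credit = $1,659.34944 − $89 = $1,570.34944
Total = $1,570.34944 + $429 = $1,999.34944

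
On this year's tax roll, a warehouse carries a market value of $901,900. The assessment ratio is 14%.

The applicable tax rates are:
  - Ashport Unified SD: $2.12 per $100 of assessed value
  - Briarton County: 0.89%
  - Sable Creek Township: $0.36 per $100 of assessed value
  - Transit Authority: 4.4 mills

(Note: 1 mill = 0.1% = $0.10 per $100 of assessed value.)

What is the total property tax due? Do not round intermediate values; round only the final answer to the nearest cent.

$4,810.73

Assessed value = $901,900 × 0.14 = $126,266
Ashport Unified SD: $126,266 × 0.0212 = $2,676.8392
Briarton County: $126,266 × 0.0089 = $1,123.7674
Sable Creek Township: $126,266 × 0.0036 = $454.5576
Transit Authority: $126,266 × 0.0044 = $555.5704
Total = $4,810.7346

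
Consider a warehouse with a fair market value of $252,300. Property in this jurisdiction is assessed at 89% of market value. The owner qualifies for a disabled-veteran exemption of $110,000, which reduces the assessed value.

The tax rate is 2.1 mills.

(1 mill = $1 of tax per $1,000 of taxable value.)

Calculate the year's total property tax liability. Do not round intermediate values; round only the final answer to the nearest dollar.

$241

Assessed value = $252,300 × 0.89 = $224,547
Taxable value = $224,547 − $110,000 = $114,547
Tax = $114,547 × 0.0021 = $240.5487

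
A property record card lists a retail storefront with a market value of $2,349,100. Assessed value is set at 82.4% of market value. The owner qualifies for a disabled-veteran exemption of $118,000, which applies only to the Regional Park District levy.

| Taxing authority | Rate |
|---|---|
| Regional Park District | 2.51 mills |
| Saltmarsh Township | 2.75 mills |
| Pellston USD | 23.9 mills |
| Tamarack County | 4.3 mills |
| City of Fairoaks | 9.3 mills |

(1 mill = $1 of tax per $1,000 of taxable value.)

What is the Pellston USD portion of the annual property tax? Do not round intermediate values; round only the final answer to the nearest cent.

$46,262.24

Assessed value = $2,349,100 × 0.824 = $1,935,658.4
Pellston USD taxable value = $1,935,658.4 (exemption does not apply)
Pellston USD levy = $1,935,658.4 × 0.0239 = $46,262.23576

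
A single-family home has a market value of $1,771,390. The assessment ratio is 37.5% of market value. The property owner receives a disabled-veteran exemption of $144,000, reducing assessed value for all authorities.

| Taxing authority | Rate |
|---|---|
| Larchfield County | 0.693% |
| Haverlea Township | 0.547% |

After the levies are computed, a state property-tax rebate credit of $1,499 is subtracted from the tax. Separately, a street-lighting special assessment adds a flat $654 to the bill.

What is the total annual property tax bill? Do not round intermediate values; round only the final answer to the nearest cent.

Assessed value = $1,771,390 × 0.375 = $664,271.25
Taxable value = $664,271.25 − $144,000 = $520,271.25
Larchfield County: $520,271.25 × 0.00693 = $3,605.4797625
Haverlea Township: $520,271.25 × 0.00547 = $2,845.8837375
Levies subtotal = $6,451.3635
After credit = $6,451.3635 − $1,499 = $4,952.3635
Total = $4,952.3635 + $654 = $5,606.3635

$5,606.36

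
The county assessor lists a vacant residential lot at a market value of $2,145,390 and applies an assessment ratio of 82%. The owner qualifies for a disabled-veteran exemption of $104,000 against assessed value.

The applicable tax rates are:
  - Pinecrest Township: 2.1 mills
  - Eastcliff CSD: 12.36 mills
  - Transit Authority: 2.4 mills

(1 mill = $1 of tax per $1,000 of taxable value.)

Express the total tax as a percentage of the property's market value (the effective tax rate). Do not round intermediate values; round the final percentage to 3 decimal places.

1.301%

Assessed value = $2,145,390 × 0.82 = $1,759,219.8
Taxable value = $1,759,219.8 − $104,000 = $1,655,219.8
Pinecrest Township: $1,655,219.8 × 0.0021 = $3,475.96158
Eastcliff CSD: $1,655,219.8 × 0.01236 = $20,458.516728
Transit Authority: $1,655,219.8 × 0.0024 = $3,972.52752
Total tax = $27,907.005828
Effective rate = $27,907.005828 ÷ $2,145,390 = 1.301% of market value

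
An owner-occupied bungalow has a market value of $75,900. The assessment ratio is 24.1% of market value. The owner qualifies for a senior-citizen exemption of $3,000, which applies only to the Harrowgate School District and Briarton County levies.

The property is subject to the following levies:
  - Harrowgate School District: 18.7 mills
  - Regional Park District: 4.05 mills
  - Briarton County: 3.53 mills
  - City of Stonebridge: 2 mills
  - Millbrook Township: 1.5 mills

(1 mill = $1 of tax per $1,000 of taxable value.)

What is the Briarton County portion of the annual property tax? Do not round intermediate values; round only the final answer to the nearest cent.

$53.98

Assessed value = $75,900 × 0.241 = $18,291.9
Briarton County taxable value = $18,291.9 − $3,000 = $15,291.9
Briarton County levy = $15,291.9 × 0.00353 = $53.980407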